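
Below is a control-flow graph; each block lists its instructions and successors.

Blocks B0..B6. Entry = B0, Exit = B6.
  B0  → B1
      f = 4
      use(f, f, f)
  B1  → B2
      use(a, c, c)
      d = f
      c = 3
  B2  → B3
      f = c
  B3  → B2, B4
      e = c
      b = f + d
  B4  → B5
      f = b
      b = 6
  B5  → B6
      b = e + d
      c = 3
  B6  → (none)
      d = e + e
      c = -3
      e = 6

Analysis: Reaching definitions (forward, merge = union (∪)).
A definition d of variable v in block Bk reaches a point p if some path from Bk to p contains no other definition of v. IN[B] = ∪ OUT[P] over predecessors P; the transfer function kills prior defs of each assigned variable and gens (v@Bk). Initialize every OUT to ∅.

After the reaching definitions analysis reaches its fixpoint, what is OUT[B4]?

Answer: {b@B4, c@B1, d@B1, e@B3, f@B4}

Trace:
Fixpoint table:
  B0: | IN={} | OUT={f@B0}
  B1: | IN={f@B0} | OUT={c@B1, d@B1, f@B0}
  B2: | IN={b@B3, c@B1, d@B1, e@B3, f@B0, f@B2} | OUT={b@B3, c@B1, d@B1, e@B3, f@B2}
  B3: | IN={b@B3, c@B1, d@B1, e@B3, f@B2} | OUT={b@B3, c@B1, d@B1, e@B3, f@B2}
  B4: | IN={b@B3, c@B1, d@B1, e@B3, f@B2} | OUT={b@B4, c@B1, d@B1, e@B3, f@B4}
  B5: | IN={b@B4, c@B1, d@B1, e@B3, f@B4} | OUT={b@B5, c@B5, d@B1, e@B3, f@B4}
  B6: | IN={b@B5, c@B5, d@B1, e@B3, f@B4} | OUT={b@B5, c@B6, d@B6, e@B6, f@B4}

Merge at B4: IN[B4] = OUT[B3] = {b@B3, c@B1, d@B1, e@B3, f@B2}
Applying B4's transfer function to that IN value gives OUT[B4] (row B4 above).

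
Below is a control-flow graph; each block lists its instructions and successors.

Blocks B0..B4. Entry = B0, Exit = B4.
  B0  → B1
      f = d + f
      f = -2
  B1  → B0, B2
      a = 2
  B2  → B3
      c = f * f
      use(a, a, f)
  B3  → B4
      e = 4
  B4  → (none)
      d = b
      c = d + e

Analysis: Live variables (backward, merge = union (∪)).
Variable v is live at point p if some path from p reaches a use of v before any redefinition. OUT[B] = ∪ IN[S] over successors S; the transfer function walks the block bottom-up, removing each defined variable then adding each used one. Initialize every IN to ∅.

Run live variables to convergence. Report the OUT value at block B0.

Per-block solution:
  B0:  IN={b, d, f}  OUT={b, d, f}
  B1:  IN={b, d, f}  OUT={a, b, d, f}
  B2:  IN={a, b, f}  OUT={b}
  B3:  IN={b}  OUT={b, e}
  B4:  IN={b, e}  OUT={}

Merge at B0: OUT[B0] = IN[B1] = {b, d, f}

Answer: {b, d, f}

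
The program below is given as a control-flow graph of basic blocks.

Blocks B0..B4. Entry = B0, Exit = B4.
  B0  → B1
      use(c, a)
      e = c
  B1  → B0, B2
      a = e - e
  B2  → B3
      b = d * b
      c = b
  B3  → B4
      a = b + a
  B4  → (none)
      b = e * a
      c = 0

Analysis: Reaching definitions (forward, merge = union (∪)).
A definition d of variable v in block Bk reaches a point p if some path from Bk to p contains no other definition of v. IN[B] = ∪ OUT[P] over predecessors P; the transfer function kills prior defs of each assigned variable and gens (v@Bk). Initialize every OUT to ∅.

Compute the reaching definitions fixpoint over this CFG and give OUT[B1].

Per-block solution:
  B0:   IN={a@B1, e@B0}   OUT={a@B1, e@B0}
  B1:   IN={a@B1, e@B0}   OUT={a@B1, e@B0}
  B2:   IN={a@B1, e@B0}   OUT={a@B1, b@B2, c@B2, e@B0}
  B3:   IN={a@B1, b@B2, c@B2, e@B0}   OUT={a@B3, b@B2, c@B2, e@B0}
  B4:   IN={a@B3, b@B2, c@B2, e@B0}   OUT={a@B3, b@B4, c@B4, e@B0}

Merge at B1: IN[B1] = OUT[B0] = {a@B1, e@B0}
Applying B1's transfer function to that IN value gives OUT[B1] (row B1 above).

Answer: {a@B1, e@B0}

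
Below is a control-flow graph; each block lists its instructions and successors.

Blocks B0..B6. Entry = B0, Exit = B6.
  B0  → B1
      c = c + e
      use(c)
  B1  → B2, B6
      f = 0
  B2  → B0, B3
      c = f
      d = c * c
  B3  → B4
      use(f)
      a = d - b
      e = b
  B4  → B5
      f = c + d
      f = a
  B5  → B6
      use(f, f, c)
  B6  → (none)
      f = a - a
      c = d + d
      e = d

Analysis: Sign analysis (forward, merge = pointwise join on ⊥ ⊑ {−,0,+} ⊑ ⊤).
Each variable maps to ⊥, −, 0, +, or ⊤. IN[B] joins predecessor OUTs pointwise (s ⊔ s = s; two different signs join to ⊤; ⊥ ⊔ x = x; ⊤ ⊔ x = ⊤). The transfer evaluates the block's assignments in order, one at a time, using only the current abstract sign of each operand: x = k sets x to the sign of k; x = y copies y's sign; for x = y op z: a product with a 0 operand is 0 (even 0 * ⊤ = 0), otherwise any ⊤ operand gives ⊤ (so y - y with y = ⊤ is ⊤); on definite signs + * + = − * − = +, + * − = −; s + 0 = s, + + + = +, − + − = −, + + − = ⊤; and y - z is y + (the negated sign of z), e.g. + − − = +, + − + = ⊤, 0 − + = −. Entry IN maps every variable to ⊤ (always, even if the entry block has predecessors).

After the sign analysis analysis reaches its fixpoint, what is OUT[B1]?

Answer: {a: ⊤, b: ⊤, c: ⊤, d: ⊤, e: ⊤, f: 0}

Derivation:
Fixpoint table:
  B0:  IN=(all ⊤)  OUT=(all ⊤)
  B1:  IN=(all ⊤)  OUT={f:0; rest ⊤}
  B2:  IN={f:0; rest ⊤}  OUT={c:0, d:0, f:0; rest ⊤}
  B3:  IN={c:0, d:0, f:0; rest ⊤}  OUT={c:0, d:0, f:0; rest ⊤}
  B4:  IN={c:0, d:0, f:0; rest ⊤}  OUT={c:0, d:0; rest ⊤}
  B5:  IN={c:0, d:0; rest ⊤}  OUT={c:0, d:0; rest ⊤}
  B6:  IN=(all ⊤)  OUT=(all ⊤)

Merge at B1: IN[B1] = OUT[B0] = {a: ⊤, b: ⊤, c: ⊤, d: ⊤, e: ⊤, f: ⊤}
Applying B1's transfer function to that IN value gives OUT[B1] (row B1 above).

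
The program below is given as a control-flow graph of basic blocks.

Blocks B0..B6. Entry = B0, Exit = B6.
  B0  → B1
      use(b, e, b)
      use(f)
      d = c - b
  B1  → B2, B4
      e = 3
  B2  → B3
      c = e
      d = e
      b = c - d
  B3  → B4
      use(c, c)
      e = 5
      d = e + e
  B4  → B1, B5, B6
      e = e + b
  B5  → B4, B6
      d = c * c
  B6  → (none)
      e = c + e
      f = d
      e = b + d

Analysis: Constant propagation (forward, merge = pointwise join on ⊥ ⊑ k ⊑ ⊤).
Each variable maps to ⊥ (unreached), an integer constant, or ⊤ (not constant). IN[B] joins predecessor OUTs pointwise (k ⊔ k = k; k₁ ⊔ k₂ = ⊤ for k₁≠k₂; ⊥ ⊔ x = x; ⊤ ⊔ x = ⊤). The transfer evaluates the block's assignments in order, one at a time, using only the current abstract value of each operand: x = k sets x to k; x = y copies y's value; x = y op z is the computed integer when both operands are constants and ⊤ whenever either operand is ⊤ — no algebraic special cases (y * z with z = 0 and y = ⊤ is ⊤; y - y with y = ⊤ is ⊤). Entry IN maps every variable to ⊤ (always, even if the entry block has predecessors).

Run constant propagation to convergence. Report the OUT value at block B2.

Answer: {a: ⊤, b: 0, c: 3, d: 3, e: 3, f: ⊤}

Working:
Converged values:
  B0: | IN=(all ⊤) | OUT=(all ⊤)
  B1: | IN=(all ⊤) | OUT={e:3; rest ⊤}
  B2: | IN={e:3; rest ⊤} | OUT={b:0, c:3, d:3, e:3; rest ⊤}
  B3: | IN={b:0, c:3, d:3, e:3; rest ⊤} | OUT={b:0, c:3, d:10, e:5; rest ⊤}
  B4: | IN=(all ⊤) | OUT=(all ⊤)
  B5: | IN=(all ⊤) | OUT=(all ⊤)
  B6: | IN=(all ⊤) | OUT=(all ⊤)

Merge at B2: IN[B2] = OUT[B1] = {a: ⊤, b: ⊤, c: ⊤, d: ⊤, e: 3, f: ⊤}
Applying B2's transfer function to that IN value gives OUT[B2] (row B2 above).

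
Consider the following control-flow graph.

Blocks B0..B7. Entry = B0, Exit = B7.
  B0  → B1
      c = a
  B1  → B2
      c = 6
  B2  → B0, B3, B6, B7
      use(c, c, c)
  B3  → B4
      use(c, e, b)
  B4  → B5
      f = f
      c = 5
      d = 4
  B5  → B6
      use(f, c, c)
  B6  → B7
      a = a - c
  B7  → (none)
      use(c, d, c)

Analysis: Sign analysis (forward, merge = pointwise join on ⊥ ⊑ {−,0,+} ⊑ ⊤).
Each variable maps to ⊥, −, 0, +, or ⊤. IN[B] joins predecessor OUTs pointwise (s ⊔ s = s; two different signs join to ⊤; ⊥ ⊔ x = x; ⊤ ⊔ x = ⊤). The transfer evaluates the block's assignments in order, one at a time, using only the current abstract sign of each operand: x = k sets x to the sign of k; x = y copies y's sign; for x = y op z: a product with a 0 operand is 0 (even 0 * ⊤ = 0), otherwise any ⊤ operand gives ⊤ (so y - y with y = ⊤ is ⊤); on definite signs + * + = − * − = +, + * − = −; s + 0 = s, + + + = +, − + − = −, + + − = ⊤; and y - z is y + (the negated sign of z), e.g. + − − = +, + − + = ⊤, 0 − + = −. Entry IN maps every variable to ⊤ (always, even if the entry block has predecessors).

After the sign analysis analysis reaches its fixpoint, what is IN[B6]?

Fixpoint table:
  B0:   IN=(all ⊤)   OUT=(all ⊤)
  B1:   IN=(all ⊤)   OUT={c:+; rest ⊤}
  B2:   IN={c:+; rest ⊤}   OUT={c:+; rest ⊤}
  B3:   IN={c:+; rest ⊤}   OUT={c:+; rest ⊤}
  B4:   IN={c:+; rest ⊤}   OUT={c:+, d:+; rest ⊤}
  B5:   IN={c:+, d:+; rest ⊤}   OUT={c:+, d:+; rest ⊤}
  B6:   IN={c:+; rest ⊤}   OUT={c:+; rest ⊤}
  B7:   IN={c:+; rest ⊤}   OUT={c:+; rest ⊤}

Merge at B6: IN[B6] = OUT[B2] ⊔ OUT[B5] = {a: ⊤, b: ⊤, c: +, d: ⊤, e: ⊤, f: ⊤}

Answer: {a: ⊤, b: ⊤, c: +, d: ⊤, e: ⊤, f: ⊤}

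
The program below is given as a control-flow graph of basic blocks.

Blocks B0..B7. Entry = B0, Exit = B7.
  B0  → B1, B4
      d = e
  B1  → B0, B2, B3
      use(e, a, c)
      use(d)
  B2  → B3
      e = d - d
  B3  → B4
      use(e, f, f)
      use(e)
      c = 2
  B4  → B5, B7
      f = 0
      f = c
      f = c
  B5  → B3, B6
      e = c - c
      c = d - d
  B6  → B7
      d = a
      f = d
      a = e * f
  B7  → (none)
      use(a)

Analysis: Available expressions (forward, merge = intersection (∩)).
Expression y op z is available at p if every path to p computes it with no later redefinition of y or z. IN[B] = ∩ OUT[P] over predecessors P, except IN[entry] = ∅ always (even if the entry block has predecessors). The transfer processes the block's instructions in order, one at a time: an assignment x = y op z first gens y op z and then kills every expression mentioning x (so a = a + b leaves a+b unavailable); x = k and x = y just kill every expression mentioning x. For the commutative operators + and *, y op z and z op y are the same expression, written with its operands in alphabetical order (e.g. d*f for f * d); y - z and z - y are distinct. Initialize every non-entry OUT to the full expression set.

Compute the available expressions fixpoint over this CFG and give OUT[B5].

Answer: {d-d}

Derivation:
Fixpoint table:
  B0:   IN={}   OUT={}
  B1:   IN={}   OUT={}
  B2:   IN={}   OUT={d-d}
  B3:   IN={}   OUT={}
  B4:   IN={}   OUT={}
  B5:   IN={}   OUT={d-d}
  B6:   IN={d-d}   OUT={e*f}
  B7:   IN={}   OUT={}

Merge at B5: IN[B5] = OUT[B4] = {}
Applying B5's transfer function to that IN value gives OUT[B5] (row B5 above).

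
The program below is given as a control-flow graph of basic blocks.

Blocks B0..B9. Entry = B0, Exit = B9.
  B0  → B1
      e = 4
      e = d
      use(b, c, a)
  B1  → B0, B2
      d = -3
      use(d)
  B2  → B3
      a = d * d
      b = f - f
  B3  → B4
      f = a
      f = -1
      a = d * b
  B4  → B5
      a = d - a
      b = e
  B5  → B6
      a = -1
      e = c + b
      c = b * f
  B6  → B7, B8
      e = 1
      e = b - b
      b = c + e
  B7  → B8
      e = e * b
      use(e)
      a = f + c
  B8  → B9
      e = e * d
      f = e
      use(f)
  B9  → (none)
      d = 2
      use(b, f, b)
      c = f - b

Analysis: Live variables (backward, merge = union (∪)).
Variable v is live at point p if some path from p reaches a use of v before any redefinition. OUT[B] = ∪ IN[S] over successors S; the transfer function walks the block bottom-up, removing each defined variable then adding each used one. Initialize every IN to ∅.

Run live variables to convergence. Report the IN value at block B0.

Fixpoint table:
  B0:  IN={a, b, c, d, f}  OUT={a, b, c, e, f}
  B1:  IN={a, b, c, e, f}  OUT={a, b, c, d, e, f}
  B2:  IN={c, d, e, f}  OUT={a, b, c, d, e}
  B3:  IN={a, b, c, d, e}  OUT={a, c, d, e, f}
  B4:  IN={a, c, d, e, f}  OUT={b, c, d, f}
  B5:  IN={b, c, d, f}  OUT={b, c, d, f}
  B6:  IN={b, c, d, f}  OUT={b, c, d, e, f}
  B7:  IN={b, c, d, e, f}  OUT={b, d, e}
  B8:  IN={b, d, e}  OUT={b, f}
  B9:  IN={b, f}  OUT={}

Merge at B0: OUT[B0] = IN[B1] = {a, b, c, e, f}
Applying B0's transfer function to that OUT value gives IN[B0] (row B0 above).

Answer: {a, b, c, d, f}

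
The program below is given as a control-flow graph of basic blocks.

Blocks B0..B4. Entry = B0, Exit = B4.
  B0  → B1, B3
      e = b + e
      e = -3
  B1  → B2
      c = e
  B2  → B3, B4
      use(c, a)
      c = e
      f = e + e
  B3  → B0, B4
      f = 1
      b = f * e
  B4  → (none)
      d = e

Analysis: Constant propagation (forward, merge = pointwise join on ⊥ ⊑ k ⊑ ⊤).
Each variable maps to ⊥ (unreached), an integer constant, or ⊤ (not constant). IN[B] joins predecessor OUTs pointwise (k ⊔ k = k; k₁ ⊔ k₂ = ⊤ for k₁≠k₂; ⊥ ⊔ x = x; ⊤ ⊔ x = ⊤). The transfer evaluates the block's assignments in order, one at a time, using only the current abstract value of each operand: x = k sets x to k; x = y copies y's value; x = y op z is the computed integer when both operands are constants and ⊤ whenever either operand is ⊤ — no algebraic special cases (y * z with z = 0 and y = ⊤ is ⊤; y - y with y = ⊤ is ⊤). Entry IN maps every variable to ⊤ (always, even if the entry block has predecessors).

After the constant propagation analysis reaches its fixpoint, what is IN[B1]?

Per-block solution:
  B0: | IN=(all ⊤) | OUT={e:-3; rest ⊤}
  B1: | IN={e:-3; rest ⊤} | OUT={c:-3, e:-3; rest ⊤}
  B2: | IN={c:-3, e:-3; rest ⊤} | OUT={c:-3, e:-3, f:-6; rest ⊤}
  B3: | IN={e:-3; rest ⊤} | OUT={b:-3, e:-3, f:1; rest ⊤}
  B4: | IN={e:-3; rest ⊤} | OUT={d:-3, e:-3; rest ⊤}

Merge at B1: IN[B1] = OUT[B0] = {a: ⊤, b: ⊤, c: ⊤, d: ⊤, e: -3, f: ⊤}

Answer: {a: ⊤, b: ⊤, c: ⊤, d: ⊤, e: -3, f: ⊤}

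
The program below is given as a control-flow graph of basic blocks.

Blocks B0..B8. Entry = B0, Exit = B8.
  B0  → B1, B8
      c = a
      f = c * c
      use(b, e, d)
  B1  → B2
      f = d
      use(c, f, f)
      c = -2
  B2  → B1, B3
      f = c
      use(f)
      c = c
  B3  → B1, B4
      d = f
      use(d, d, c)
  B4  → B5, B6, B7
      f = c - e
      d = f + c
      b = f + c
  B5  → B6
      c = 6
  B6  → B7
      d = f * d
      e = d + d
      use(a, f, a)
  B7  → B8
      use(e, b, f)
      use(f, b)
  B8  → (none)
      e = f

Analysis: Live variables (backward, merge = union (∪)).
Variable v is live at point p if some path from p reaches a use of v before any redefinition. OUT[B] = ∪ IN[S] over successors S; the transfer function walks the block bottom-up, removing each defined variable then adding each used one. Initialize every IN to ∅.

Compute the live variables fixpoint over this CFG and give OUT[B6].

Per-block solution:
  B0: | IN={a, b, d, e} | OUT={a, c, d, e, f}
  B1: | IN={a, c, d, e} | OUT={a, c, d, e}
  B2: | IN={a, c, d, e} | OUT={a, c, d, e, f}
  B3: | IN={a, c, e, f} | OUT={a, c, d, e}
  B4: | IN={a, c, e} | OUT={a, b, d, e, f}
  B5: | IN={a, b, d, f} | OUT={a, b, d, f}
  B6: | IN={a, b, d, f} | OUT={b, e, f}
  B7: | IN={b, e, f} | OUT={f}
  B8: | IN={f} | OUT={}

Merge at B6: OUT[B6] = IN[B7] = {b, e, f}

Answer: {b, e, f}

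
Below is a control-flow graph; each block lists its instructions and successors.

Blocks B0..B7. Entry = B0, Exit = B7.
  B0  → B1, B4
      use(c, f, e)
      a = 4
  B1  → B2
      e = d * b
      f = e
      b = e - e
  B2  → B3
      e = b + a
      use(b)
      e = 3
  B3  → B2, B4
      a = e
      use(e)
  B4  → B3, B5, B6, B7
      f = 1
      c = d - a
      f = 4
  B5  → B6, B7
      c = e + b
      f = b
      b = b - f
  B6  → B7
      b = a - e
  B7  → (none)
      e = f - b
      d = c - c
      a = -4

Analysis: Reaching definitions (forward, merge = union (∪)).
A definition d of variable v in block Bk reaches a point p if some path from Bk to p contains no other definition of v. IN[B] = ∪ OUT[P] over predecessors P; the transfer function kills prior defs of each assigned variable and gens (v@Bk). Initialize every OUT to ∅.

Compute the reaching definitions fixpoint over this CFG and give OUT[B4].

Answer: {a@B0, a@B3, b@B1, c@B4, e@B2, f@B4}

Derivation:
Fixpoint table:
  B0:   IN={}   OUT={a@B0}
  B1:   IN={a@B0}   OUT={a@B0, b@B1, e@B1, f@B1}
  B2:   IN={a@B0, a@B3, b@B1, c@B4, e@B1, e@B2, f@B1, f@B4}   OUT={a@B0, a@B3, b@B1, c@B4, e@B2, f@B1, f@B4}
  B3:   IN={a@B0, a@B3, b@B1, c@B4, e@B2, f@B1, f@B4}   OUT={a@B3, b@B1, c@B4, e@B2, f@B1, f@B4}
  B4:   IN={a@B0, a@B3, b@B1, c@B4, e@B2, f@B1, f@B4}   OUT={a@B0, a@B3, b@B1, c@B4, e@B2, f@B4}
  B5:   IN={a@B0, a@B3, b@B1, c@B4, e@B2, f@B4}   OUT={a@B0, a@B3, b@B5, c@B5, e@B2, f@B5}
  B6:   IN={a@B0, a@B3, b@B1, b@B5, c@B4, c@B5, e@B2, f@B4, f@B5}   OUT={a@B0, a@B3, b@B6, c@B4, c@B5, e@B2, f@B4, f@B5}
  B7:   IN={a@B0, a@B3, b@B1, b@B5, b@B6, c@B4, c@B5, e@B2, f@B4, f@B5}   OUT={a@B7, b@B1, b@B5, b@B6, c@B4, c@B5, d@B7, e@B7, f@B4, f@B5}

Merge at B4: IN[B4] = OUT[B0] ⊔ OUT[B3] = {a@B0, a@B3, b@B1, c@B4, e@B2, f@B1, f@B4}
Applying B4's transfer function to that IN value gives OUT[B4] (row B4 above).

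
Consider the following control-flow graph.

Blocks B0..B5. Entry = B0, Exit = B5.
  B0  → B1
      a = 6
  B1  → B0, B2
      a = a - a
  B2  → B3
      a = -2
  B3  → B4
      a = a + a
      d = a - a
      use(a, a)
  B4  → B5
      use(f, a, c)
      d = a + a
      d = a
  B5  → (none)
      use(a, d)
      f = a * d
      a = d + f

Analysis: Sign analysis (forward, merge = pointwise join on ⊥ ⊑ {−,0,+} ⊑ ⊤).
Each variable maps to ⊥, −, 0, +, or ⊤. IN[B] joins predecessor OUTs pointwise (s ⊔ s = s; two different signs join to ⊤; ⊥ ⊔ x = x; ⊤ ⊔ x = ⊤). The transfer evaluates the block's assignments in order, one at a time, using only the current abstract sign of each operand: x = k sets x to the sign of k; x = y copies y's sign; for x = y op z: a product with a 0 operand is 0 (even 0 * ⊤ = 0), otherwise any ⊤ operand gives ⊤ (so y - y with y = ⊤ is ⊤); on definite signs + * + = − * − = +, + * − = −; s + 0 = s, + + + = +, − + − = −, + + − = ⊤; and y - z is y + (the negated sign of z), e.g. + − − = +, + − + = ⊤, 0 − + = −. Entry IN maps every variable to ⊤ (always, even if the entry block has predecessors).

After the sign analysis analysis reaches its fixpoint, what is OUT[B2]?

Answer: {a: -, b: ⊤, c: ⊤, d: ⊤, e: ⊤, f: ⊤}

Working:
Converged values:
  B0: | IN=(all ⊤) | OUT={a:+; rest ⊤}
  B1: | IN={a:+; rest ⊤} | OUT=(all ⊤)
  B2: | IN=(all ⊤) | OUT={a:-; rest ⊤}
  B3: | IN={a:-; rest ⊤} | OUT={a:-; rest ⊤}
  B4: | IN={a:-; rest ⊤} | OUT={a:-, d:-; rest ⊤}
  B5: | IN={a:-, d:-; rest ⊤} | OUT={d:-, f:+; rest ⊤}

Merge at B2: IN[B2] = OUT[B1] = {a: ⊤, b: ⊤, c: ⊤, d: ⊤, e: ⊤, f: ⊤}
Applying B2's transfer function to that IN value gives OUT[B2] (row B2 above).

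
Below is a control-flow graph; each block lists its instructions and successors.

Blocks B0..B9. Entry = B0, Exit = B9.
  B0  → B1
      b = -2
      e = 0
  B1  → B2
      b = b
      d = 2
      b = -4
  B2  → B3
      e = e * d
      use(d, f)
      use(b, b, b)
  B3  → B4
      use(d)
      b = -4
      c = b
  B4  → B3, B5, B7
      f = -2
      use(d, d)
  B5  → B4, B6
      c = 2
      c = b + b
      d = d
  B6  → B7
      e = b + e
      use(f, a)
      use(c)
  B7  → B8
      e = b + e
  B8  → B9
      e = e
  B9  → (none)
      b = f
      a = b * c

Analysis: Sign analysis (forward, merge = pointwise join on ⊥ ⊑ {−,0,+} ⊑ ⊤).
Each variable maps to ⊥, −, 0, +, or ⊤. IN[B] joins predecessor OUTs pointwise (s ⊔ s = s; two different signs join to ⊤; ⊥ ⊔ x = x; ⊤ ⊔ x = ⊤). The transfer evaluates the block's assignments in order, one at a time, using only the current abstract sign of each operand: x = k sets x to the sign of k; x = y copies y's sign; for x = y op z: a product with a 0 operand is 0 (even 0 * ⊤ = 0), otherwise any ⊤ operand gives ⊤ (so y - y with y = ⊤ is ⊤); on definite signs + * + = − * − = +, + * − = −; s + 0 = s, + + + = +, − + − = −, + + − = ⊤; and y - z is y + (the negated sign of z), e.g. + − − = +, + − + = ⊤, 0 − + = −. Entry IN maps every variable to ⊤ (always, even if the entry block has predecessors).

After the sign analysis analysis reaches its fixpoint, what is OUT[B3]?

Answer: {a: ⊤, b: -, c: -, d: +, e: 0, f: ⊤}

Working:
Converged values:
  B0: | IN=(all ⊤) | OUT={b:-, e:0; rest ⊤}
  B1: | IN={b:-, e:0; rest ⊤} | OUT={b:-, d:+, e:0; rest ⊤}
  B2: | IN={b:-, d:+, e:0; rest ⊤} | OUT={b:-, d:+, e:0; rest ⊤}
  B3: | IN={b:-, d:+, e:0; rest ⊤} | OUT={b:-, c:-, d:+, e:0; rest ⊤}
  B4: | IN={b:-, c:-, d:+, e:0; rest ⊤} | OUT={b:-, c:-, d:+, e:0, f:-; rest ⊤}
  B5: | IN={b:-, c:-, d:+, e:0, f:-; rest ⊤} | OUT={b:-, c:-, d:+, e:0, f:-; rest ⊤}
  B6: | IN={b:-, c:-, d:+, e:0, f:-; rest ⊤} | OUT={b:-, c:-, d:+, e:-, f:-; rest ⊤}
  B7: | IN={b:-, c:-, d:+, f:-; rest ⊤} | OUT={b:-, c:-, d:+, f:-; rest ⊤}
  B8: | IN={b:-, c:-, d:+, f:-; rest ⊤} | OUT={b:-, c:-, d:+, f:-; rest ⊤}
  B9: | IN={b:-, c:-, d:+, f:-; rest ⊤} | OUT={a:+, b:-, c:-, d:+, f:-; rest ⊤}

Merge at B3: IN[B3] = OUT[B2] ⊔ OUT[B4] = {a: ⊤, b: -, c: ⊤, d: +, e: 0, f: ⊤}
Applying B3's transfer function to that IN value gives OUT[B3] (row B3 above).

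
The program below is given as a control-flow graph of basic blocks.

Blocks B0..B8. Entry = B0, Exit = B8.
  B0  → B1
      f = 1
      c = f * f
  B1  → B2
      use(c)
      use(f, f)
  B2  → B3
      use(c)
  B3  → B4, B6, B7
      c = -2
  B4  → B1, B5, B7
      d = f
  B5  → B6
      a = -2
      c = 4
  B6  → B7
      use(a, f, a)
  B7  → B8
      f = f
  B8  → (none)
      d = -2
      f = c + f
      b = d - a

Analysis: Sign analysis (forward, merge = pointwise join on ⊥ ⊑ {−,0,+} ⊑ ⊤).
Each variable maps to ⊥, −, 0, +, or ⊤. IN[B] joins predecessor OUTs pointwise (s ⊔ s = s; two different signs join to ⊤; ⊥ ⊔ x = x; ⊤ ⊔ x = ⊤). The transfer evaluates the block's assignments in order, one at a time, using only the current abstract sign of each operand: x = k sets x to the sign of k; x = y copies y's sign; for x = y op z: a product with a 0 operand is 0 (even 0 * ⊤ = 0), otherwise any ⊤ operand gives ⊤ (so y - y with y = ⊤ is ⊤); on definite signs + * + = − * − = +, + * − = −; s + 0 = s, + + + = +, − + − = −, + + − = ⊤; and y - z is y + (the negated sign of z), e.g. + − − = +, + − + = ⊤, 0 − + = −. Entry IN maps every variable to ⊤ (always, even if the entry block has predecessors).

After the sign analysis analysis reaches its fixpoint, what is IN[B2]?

Fixpoint table:
  B0:  IN=(all ⊤)  OUT={c:+, f:+; rest ⊤}
  B1:  IN={f:+; rest ⊤}  OUT={f:+; rest ⊤}
  B2:  IN={f:+; rest ⊤}  OUT={f:+; rest ⊤}
  B3:  IN={f:+; rest ⊤}  OUT={c:-, f:+; rest ⊤}
  B4:  IN={c:-, f:+; rest ⊤}  OUT={c:-, d:+, f:+; rest ⊤}
  B5:  IN={c:-, d:+, f:+; rest ⊤}  OUT={a:-, c:+, d:+, f:+; rest ⊤}
  B6:  IN={f:+; rest ⊤}  OUT={f:+; rest ⊤}
  B7:  IN={f:+; rest ⊤}  OUT={f:+; rest ⊤}
  B8:  IN={f:+; rest ⊤}  OUT={d:-; rest ⊤}

Merge at B2: IN[B2] = OUT[B1] = {a: ⊤, b: ⊤, c: ⊤, d: ⊤, e: ⊤, f: +}

Answer: {a: ⊤, b: ⊤, c: ⊤, d: ⊤, e: ⊤, f: +}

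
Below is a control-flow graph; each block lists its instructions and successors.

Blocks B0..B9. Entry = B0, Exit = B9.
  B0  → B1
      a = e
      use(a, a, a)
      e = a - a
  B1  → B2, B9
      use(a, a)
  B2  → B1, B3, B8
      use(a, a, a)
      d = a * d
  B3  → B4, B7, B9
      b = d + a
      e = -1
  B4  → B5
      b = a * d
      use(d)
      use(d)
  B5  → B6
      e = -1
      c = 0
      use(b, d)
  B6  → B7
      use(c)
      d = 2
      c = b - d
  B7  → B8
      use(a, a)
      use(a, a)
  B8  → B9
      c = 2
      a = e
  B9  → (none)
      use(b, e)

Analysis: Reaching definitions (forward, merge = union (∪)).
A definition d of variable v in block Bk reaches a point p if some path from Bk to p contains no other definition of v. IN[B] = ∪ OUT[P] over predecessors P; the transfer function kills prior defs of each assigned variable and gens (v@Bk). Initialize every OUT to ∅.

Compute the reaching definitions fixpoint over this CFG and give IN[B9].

Answer: {a@B0, a@B8, b@B3, b@B4, c@B8, d@B2, d@B6, e@B0, e@B3, e@B5}

Working:
Converged values:
  B0:  IN={}  OUT={a@B0, e@B0}
  B1:  IN={a@B0, d@B2, e@B0}  OUT={a@B0, d@B2, e@B0}
  B2:  IN={a@B0, d@B2, e@B0}  OUT={a@B0, d@B2, e@B0}
  B3:  IN={a@B0, d@B2, e@B0}  OUT={a@B0, b@B3, d@B2, e@B3}
  B4:  IN={a@B0, b@B3, d@B2, e@B3}  OUT={a@B0, b@B4, d@B2, e@B3}
  B5:  IN={a@B0, b@B4, d@B2, e@B3}  OUT={a@B0, b@B4, c@B5, d@B2, e@B5}
  B6:  IN={a@B0, b@B4, c@B5, d@B2, e@B5}  OUT={a@B0, b@B4, c@B6, d@B6, e@B5}
  B7:  IN={a@B0, b@B3, b@B4, c@B6, d@B2, d@B6, e@B3, e@B5}  OUT={a@B0, b@B3, b@B4, c@B6, d@B2, d@B6, e@B3, e@B5}
  B8:  IN={a@B0, b@B3, b@B4, c@B6, d@B2, d@B6, e@B0, e@B3, e@B5}  OUT={a@B8, b@B3, b@B4, c@B8, d@B2, d@B6, e@B0, e@B3, e@B5}
  B9:  IN={a@B0, a@B8, b@B3, b@B4, c@B8, d@B2, d@B6, e@B0, e@B3, e@B5}  OUT={a@B0, a@B8, b@B3, b@B4, c@B8, d@B2, d@B6, e@B0, e@B3, e@B5}

Merge at B9: IN[B9] = OUT[B1] ⊔ OUT[B3] ⊔ OUT[B8] = {a@B0, a@B8, b@B3, b@B4, c@B8, d@B2, d@B6, e@B0, e@B3, e@B5}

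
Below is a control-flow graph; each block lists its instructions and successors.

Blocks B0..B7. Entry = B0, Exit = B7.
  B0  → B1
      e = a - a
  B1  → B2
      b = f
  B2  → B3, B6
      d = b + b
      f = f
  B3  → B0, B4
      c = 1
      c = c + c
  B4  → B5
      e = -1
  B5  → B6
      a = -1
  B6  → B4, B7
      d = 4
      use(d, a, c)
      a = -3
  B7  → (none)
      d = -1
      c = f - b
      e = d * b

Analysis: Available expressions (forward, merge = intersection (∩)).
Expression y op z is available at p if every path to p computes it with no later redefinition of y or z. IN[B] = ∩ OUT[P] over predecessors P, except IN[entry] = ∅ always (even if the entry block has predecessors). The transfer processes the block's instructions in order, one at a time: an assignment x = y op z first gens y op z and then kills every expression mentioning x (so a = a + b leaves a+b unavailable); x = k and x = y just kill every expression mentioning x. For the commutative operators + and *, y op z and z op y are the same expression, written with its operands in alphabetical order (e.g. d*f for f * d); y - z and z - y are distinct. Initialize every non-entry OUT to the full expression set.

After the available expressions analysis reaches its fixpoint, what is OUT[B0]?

Answer: {a-a}

Derivation:
Per-block solution:
  B0:  IN={}  OUT={a-a}
  B1:  IN={a-a}  OUT={a-a}
  B2:  IN={a-a}  OUT={a-a, b+b}
  B3:  IN={a-a, b+b}  OUT={a-a, b+b}
  B4:  IN={b+b}  OUT={b+b}
  B5:  IN={b+b}  OUT={b+b}
  B6:  IN={b+b}  OUT={b+b}
  B7:  IN={b+b}  OUT={b*d, b+b, f-b}

Merge at B0 (entry node, so the boundary value {} is joined with the incoming edge(s)): IN[B0] = {} ∩ OUT[B3] = {}
Applying B0's transfer function to that IN value gives OUT[B0] (row B0 above).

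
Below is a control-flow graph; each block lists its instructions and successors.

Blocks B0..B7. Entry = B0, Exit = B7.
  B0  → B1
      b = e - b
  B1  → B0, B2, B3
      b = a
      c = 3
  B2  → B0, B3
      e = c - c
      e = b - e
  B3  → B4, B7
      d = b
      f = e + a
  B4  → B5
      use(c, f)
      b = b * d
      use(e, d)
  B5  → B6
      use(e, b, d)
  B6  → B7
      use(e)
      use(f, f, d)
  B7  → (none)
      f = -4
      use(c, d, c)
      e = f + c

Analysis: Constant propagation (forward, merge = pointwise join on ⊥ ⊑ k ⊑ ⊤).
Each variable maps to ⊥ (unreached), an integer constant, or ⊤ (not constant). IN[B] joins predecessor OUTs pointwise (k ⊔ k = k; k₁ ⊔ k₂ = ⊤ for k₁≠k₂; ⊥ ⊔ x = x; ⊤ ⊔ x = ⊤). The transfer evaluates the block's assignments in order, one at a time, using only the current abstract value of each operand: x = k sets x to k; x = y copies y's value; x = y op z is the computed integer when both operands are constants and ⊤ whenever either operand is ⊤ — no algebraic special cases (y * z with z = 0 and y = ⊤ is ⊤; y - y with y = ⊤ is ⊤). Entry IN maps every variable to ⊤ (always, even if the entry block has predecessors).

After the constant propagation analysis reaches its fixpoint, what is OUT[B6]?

Fixpoint table:
  B0:  IN=(all ⊤)  OUT=(all ⊤)
  B1:  IN=(all ⊤)  OUT={c:3; rest ⊤}
  B2:  IN={c:3; rest ⊤}  OUT={c:3; rest ⊤}
  B3:  IN={c:3; rest ⊤}  OUT={c:3; rest ⊤}
  B4:  IN={c:3; rest ⊤}  OUT={c:3; rest ⊤}
  B5:  IN={c:3; rest ⊤}  OUT={c:3; rest ⊤}
  B6:  IN={c:3; rest ⊤}  OUT={c:3; rest ⊤}
  B7:  IN={c:3; rest ⊤}  OUT={c:3, e:-1, f:-4; rest ⊤}

Merge at B6: IN[B6] = OUT[B5] = {a: ⊤, b: ⊤, c: 3, d: ⊤, e: ⊤, f: ⊤}
Applying B6's transfer function to that IN value gives OUT[B6] (row B6 above).

Answer: {a: ⊤, b: ⊤, c: 3, d: ⊤, e: ⊤, f: ⊤}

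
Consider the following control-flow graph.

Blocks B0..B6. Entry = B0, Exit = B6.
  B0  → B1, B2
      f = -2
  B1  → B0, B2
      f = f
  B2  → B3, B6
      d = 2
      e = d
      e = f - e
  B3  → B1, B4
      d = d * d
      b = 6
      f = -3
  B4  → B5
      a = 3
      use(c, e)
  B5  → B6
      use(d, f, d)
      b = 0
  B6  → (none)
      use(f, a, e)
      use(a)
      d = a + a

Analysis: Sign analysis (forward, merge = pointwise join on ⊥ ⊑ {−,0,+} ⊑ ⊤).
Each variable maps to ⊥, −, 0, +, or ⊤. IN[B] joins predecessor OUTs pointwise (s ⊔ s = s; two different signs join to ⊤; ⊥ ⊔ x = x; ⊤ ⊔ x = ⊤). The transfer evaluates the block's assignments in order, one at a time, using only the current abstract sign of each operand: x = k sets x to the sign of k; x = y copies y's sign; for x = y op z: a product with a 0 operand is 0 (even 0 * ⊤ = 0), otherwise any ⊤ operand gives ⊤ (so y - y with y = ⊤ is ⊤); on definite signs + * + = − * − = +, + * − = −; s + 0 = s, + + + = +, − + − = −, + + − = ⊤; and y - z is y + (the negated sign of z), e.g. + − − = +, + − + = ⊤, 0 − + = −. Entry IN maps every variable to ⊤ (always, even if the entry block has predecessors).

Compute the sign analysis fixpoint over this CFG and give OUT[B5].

Answer: {a: +, b: 0, c: ⊤, d: +, e: -, f: -}

Derivation:
Per-block solution:
  B0:   IN=(all ⊤)   OUT={f:-; rest ⊤}
  B1:   IN={f:-; rest ⊤}   OUT={f:-; rest ⊤}
  B2:   IN={f:-; rest ⊤}   OUT={d:+, e:-, f:-; rest ⊤}
  B3:   IN={d:+, e:-, f:-; rest ⊤}   OUT={b:+, d:+, e:-, f:-; rest ⊤}
  B4:   IN={b:+, d:+, e:-, f:-; rest ⊤}   OUT={a:+, b:+, d:+, e:-, f:-; rest ⊤}
  B5:   IN={a:+, b:+, d:+, e:-, f:-; rest ⊤}   OUT={a:+, b:0, d:+, e:-, f:-; rest ⊤}
  B6:   IN={d:+, e:-, f:-; rest ⊤}   OUT={e:-, f:-; rest ⊤}

Merge at B5: IN[B5] = OUT[B4] = {a: +, b: +, c: ⊤, d: +, e: -, f: -}
Applying B5's transfer function to that IN value gives OUT[B5] (row B5 above).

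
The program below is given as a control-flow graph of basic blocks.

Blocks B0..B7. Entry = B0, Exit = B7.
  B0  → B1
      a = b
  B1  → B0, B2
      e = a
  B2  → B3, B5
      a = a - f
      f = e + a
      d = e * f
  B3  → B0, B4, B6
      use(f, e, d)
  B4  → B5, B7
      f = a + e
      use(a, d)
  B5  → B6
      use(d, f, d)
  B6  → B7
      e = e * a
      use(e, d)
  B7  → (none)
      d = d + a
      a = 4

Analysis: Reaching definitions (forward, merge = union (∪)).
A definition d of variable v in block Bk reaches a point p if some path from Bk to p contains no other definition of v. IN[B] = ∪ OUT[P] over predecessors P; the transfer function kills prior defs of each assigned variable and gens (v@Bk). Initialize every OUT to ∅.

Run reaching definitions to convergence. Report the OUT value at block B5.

Answer: {a@B2, d@B2, e@B1, f@B2, f@B4}

Derivation:
Per-block solution:
  B0: | IN={a@B0, a@B2, d@B2, e@B1, f@B2} | OUT={a@B0, d@B2, e@B1, f@B2}
  B1: | IN={a@B0, d@B2, e@B1, f@B2} | OUT={a@B0, d@B2, e@B1, f@B2}
  B2: | IN={a@B0, d@B2, e@B1, f@B2} | OUT={a@B2, d@B2, e@B1, f@B2}
  B3: | IN={a@B2, d@B2, e@B1, f@B2} | OUT={a@B2, d@B2, e@B1, f@B2}
  B4: | IN={a@B2, d@B2, e@B1, f@B2} | OUT={a@B2, d@B2, e@B1, f@B4}
  B5: | IN={a@B2, d@B2, e@B1, f@B2, f@B4} | OUT={a@B2, d@B2, e@B1, f@B2, f@B4}
  B6: | IN={a@B2, d@B2, e@B1, f@B2, f@B4} | OUT={a@B2, d@B2, e@B6, f@B2, f@B4}
  B7: | IN={a@B2, d@B2, e@B1, e@B6, f@B2, f@B4} | OUT={a@B7, d@B7, e@B1, e@B6, f@B2, f@B4}

Merge at B5: IN[B5] = OUT[B2] ⊔ OUT[B4] = {a@B2, d@B2, e@B1, f@B2, f@B4}
Applying B5's transfer function to that IN value gives OUT[B5] (row B5 above).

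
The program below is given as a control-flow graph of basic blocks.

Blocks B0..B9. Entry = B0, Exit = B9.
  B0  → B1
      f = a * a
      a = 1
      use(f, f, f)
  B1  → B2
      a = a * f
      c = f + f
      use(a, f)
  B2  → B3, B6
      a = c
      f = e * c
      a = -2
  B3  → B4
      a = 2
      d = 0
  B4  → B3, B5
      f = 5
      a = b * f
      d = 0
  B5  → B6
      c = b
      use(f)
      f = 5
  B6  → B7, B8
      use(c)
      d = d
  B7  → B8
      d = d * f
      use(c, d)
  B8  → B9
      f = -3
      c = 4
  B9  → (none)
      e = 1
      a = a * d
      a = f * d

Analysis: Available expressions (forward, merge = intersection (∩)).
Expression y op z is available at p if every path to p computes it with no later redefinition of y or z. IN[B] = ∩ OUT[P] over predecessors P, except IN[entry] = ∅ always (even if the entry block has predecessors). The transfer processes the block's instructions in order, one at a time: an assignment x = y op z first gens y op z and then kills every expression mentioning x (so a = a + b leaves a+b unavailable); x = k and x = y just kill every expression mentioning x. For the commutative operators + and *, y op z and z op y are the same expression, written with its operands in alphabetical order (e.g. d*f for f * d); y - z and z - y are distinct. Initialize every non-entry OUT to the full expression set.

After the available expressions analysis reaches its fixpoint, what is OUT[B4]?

Converged values:
  B0:   IN={}   OUT={}
  B1:   IN={}   OUT={f+f}
  B2:   IN={f+f}   OUT={c*e}
  B3:   IN={c*e}   OUT={c*e}
  B4:   IN={c*e}   OUT={b*f, c*e}
  B5:   IN={b*f, c*e}   OUT={}
  B6:   IN={}   OUT={}
  B7:   IN={}   OUT={}
  B8:   IN={}   OUT={}
  B9:   IN={}   OUT={d*f}

Merge at B4: IN[B4] = OUT[B3] = {c*e}
Applying B4's transfer function to that IN value gives OUT[B4] (row B4 above).

Answer: {b*f, c*e}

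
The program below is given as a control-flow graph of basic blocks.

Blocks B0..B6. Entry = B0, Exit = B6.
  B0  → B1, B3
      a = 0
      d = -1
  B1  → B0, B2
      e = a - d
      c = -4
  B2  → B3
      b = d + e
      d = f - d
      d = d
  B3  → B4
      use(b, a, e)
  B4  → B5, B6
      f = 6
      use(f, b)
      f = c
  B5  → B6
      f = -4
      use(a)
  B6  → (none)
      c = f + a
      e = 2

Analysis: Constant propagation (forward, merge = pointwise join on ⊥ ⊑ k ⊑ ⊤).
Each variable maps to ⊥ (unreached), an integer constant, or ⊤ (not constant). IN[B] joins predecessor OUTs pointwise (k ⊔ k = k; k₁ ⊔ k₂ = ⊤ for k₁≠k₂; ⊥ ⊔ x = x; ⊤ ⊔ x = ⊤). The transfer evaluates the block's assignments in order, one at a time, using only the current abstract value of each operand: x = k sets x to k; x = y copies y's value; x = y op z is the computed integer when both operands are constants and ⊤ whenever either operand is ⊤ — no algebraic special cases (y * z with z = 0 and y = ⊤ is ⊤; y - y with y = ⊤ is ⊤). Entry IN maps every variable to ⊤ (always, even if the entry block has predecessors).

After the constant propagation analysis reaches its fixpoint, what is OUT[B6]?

Per-block solution:
  B0:  IN=(all ⊤)  OUT={a:0, d:-1; rest ⊤}
  B1:  IN={a:0, d:-1; rest ⊤}  OUT={a:0, c:-4, d:-1, e:1; rest ⊤}
  B2:  IN={a:0, c:-4, d:-1, e:1; rest ⊤}  OUT={a:0, b:0, c:-4, e:1; rest ⊤}
  B3:  IN={a:0; rest ⊤}  OUT={a:0; rest ⊤}
  B4:  IN={a:0; rest ⊤}  OUT={a:0; rest ⊤}
  B5:  IN={a:0; rest ⊤}  OUT={a:0, f:-4; rest ⊤}
  B6:  IN={a:0; rest ⊤}  OUT={a:0, e:2; rest ⊤}

Merge at B6: IN[B6] = OUT[B4] ⊔ OUT[B5] = {a: 0, b: ⊤, c: ⊤, d: ⊤, e: ⊤, f: ⊤}
Applying B6's transfer function to that IN value gives OUT[B6] (row B6 above).

Answer: {a: 0, b: ⊤, c: ⊤, d: ⊤, e: 2, f: ⊤}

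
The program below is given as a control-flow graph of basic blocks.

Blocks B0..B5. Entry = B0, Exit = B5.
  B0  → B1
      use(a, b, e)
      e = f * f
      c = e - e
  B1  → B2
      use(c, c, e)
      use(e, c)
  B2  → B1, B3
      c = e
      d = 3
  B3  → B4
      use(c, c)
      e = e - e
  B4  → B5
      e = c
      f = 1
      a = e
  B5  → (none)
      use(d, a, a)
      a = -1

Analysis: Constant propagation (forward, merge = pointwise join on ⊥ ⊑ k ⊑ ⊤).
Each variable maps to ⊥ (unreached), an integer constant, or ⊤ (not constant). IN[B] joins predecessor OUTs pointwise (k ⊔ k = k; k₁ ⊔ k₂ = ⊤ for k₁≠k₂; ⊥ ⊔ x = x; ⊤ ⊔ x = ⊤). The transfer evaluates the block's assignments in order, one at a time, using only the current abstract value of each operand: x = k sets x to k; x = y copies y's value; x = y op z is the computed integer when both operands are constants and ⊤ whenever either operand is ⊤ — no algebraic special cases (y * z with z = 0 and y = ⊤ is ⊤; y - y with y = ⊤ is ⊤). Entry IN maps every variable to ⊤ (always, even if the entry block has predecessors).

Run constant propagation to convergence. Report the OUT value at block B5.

Answer: {a: -1, b: ⊤, c: ⊤, d: 3, e: ⊤, f: 1}

Derivation:
Per-block solution:
  B0: | IN=(all ⊤) | OUT=(all ⊤)
  B1: | IN=(all ⊤) | OUT=(all ⊤)
  B2: | IN=(all ⊤) | OUT={d:3; rest ⊤}
  B3: | IN={d:3; rest ⊤} | OUT={d:3; rest ⊤}
  B4: | IN={d:3; rest ⊤} | OUT={d:3, f:1; rest ⊤}
  B5: | IN={d:3, f:1; rest ⊤} | OUT={a:-1, d:3, f:1; rest ⊤}

Merge at B5: IN[B5] = OUT[B4] = {a: ⊤, b: ⊤, c: ⊤, d: 3, e: ⊤, f: 1}
Applying B5's transfer function to that IN value gives OUT[B5] (row B5 above).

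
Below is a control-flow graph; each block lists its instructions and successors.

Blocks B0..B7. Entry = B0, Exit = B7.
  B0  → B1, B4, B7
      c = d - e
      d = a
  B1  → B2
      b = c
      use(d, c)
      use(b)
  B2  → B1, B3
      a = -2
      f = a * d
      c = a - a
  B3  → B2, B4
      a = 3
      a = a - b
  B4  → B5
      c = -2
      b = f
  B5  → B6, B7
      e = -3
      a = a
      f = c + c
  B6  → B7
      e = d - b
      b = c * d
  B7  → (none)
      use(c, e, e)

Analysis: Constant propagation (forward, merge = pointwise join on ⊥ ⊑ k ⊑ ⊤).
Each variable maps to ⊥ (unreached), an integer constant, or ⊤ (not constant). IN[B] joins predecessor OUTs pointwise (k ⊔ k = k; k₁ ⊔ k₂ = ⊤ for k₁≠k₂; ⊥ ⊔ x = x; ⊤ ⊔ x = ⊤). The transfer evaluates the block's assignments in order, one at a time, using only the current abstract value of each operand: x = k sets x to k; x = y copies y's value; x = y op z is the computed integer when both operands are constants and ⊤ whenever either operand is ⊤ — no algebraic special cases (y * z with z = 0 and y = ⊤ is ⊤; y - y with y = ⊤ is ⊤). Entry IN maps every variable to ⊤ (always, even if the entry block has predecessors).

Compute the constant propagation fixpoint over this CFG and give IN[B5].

Answer: {a: ⊤, b: ⊤, c: -2, d: ⊤, e: ⊤, f: ⊤}

Working:
Fixpoint table:
  B0:   IN=(all ⊤)   OUT=(all ⊤)
  B1:   IN=(all ⊤)   OUT=(all ⊤)
  B2:   IN=(all ⊤)   OUT={a:-2, c:0; rest ⊤}
  B3:   IN={a:-2, c:0; rest ⊤}   OUT={c:0; rest ⊤}
  B4:   IN=(all ⊤)   OUT={c:-2; rest ⊤}
  B5:   IN={c:-2; rest ⊤}   OUT={c:-2, e:-3, f:-4; rest ⊤}
  B6:   IN={c:-2, e:-3, f:-4; rest ⊤}   OUT={c:-2, f:-4; rest ⊤}
  B7:   IN=(all ⊤)   OUT=(all ⊤)

Merge at B5: IN[B5] = OUT[B4] = {a: ⊤, b: ⊤, c: -2, d: ⊤, e: ⊤, f: ⊤}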